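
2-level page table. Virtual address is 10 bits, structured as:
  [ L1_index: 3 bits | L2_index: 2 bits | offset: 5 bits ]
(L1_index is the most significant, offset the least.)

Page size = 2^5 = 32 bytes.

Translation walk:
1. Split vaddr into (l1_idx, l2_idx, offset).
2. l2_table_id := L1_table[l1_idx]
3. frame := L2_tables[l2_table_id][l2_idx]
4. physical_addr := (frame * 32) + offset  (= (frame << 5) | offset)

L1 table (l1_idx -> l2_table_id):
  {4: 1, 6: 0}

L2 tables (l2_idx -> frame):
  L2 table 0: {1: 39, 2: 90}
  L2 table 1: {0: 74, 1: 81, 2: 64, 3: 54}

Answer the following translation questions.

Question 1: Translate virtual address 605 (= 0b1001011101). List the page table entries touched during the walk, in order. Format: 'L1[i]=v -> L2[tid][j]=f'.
vaddr = 605 = 0b1001011101
Split: l1_idx=4, l2_idx=2, offset=29

Answer: L1[4]=1 -> L2[1][2]=64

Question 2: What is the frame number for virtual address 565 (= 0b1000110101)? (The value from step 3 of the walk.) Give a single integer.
vaddr = 565: l1_idx=4, l2_idx=1
L1[4] = 1; L2[1][1] = 81

Answer: 81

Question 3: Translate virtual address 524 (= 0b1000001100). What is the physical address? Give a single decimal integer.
vaddr = 524 = 0b1000001100
Split: l1_idx=4, l2_idx=0, offset=12
L1[4] = 1
L2[1][0] = 74
paddr = 74 * 32 + 12 = 2380

Answer: 2380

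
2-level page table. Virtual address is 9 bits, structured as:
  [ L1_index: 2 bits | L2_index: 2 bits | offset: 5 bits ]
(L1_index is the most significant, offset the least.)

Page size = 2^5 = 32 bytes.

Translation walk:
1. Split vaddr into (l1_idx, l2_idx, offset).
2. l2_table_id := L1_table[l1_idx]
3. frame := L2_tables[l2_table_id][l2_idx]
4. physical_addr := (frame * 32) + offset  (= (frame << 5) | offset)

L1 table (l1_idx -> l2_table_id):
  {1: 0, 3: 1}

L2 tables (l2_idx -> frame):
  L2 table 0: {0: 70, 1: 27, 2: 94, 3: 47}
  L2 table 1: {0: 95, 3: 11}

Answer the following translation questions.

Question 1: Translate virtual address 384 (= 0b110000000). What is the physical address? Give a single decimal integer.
vaddr = 384 = 0b110000000
Split: l1_idx=3, l2_idx=0, offset=0
L1[3] = 1
L2[1][0] = 95
paddr = 95 * 32 + 0 = 3040

Answer: 3040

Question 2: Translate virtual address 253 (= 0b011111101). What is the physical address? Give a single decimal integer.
Answer: 1533

Derivation:
vaddr = 253 = 0b011111101
Split: l1_idx=1, l2_idx=3, offset=29
L1[1] = 0
L2[0][3] = 47
paddr = 47 * 32 + 29 = 1533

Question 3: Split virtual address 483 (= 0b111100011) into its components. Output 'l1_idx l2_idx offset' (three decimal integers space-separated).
Answer: 3 3 3

Derivation:
vaddr = 483 = 0b111100011
  top 2 bits -> l1_idx = 3
  next 2 bits -> l2_idx = 3
  bottom 5 bits -> offset = 3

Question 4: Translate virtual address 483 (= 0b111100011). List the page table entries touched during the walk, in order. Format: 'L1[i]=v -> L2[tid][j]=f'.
Answer: L1[3]=1 -> L2[1][3]=11

Derivation:
vaddr = 483 = 0b111100011
Split: l1_idx=3, l2_idx=3, offset=3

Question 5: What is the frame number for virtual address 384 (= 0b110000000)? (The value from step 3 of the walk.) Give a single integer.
Answer: 95

Derivation:
vaddr = 384: l1_idx=3, l2_idx=0
L1[3] = 1; L2[1][0] = 95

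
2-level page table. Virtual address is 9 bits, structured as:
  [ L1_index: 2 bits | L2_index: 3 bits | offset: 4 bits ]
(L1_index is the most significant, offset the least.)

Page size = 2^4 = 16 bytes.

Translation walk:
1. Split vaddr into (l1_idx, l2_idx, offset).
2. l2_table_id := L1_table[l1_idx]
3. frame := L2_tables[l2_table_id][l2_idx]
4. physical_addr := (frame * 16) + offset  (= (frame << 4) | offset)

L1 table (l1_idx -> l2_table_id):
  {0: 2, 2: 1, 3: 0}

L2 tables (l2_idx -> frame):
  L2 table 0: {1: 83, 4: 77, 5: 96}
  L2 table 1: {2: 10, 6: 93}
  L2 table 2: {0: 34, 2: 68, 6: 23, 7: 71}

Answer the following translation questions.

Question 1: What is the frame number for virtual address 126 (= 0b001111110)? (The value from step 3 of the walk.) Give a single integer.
Answer: 71

Derivation:
vaddr = 126: l1_idx=0, l2_idx=7
L1[0] = 2; L2[2][7] = 71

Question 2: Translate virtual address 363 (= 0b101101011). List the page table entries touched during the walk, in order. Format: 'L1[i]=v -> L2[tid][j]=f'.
vaddr = 363 = 0b101101011
Split: l1_idx=2, l2_idx=6, offset=11

Answer: L1[2]=1 -> L2[1][6]=93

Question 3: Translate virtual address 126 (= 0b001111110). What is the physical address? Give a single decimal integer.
vaddr = 126 = 0b001111110
Split: l1_idx=0, l2_idx=7, offset=14
L1[0] = 2
L2[2][7] = 71
paddr = 71 * 16 + 14 = 1150

Answer: 1150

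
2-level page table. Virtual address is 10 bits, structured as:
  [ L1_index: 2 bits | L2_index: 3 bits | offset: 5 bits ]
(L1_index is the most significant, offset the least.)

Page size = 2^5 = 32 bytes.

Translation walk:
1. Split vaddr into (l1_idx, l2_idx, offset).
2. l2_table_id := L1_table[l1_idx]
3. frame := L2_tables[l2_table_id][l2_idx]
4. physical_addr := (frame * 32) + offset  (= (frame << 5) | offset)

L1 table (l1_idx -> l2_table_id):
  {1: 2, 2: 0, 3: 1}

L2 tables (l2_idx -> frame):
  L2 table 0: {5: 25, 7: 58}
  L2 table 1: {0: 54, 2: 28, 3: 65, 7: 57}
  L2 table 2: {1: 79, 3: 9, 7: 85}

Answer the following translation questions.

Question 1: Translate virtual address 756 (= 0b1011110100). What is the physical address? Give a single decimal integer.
Answer: 1876

Derivation:
vaddr = 756 = 0b1011110100
Split: l1_idx=2, l2_idx=7, offset=20
L1[2] = 0
L2[0][7] = 58
paddr = 58 * 32 + 20 = 1876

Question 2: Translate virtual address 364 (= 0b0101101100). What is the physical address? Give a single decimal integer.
Answer: 300

Derivation:
vaddr = 364 = 0b0101101100
Split: l1_idx=1, l2_idx=3, offset=12
L1[1] = 2
L2[2][3] = 9
paddr = 9 * 32 + 12 = 300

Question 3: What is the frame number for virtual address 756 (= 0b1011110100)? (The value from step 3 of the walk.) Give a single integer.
Answer: 58

Derivation:
vaddr = 756: l1_idx=2, l2_idx=7
L1[2] = 0; L2[0][7] = 58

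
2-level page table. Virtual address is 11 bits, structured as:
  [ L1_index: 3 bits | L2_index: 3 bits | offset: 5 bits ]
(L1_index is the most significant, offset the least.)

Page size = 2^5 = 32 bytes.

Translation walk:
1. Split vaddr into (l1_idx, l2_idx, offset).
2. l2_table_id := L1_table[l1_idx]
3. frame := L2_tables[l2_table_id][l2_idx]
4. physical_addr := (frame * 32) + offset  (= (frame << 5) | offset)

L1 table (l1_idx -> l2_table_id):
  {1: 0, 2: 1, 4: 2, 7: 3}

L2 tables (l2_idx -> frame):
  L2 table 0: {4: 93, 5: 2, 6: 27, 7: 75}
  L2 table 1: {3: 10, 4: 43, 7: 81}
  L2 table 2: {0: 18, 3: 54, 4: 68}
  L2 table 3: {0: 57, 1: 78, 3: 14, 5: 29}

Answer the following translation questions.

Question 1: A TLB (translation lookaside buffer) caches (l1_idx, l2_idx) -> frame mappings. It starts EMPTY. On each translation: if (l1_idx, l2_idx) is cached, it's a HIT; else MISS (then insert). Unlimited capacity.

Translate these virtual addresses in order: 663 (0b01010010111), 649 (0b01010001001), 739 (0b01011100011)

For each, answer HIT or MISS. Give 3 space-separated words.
Answer: MISS HIT MISS

Derivation:
vaddr=663: (2,4) not in TLB -> MISS, insert
vaddr=649: (2,4) in TLB -> HIT
vaddr=739: (2,7) not in TLB -> MISS, insert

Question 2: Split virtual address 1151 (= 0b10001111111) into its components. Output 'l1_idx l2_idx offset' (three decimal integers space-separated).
vaddr = 1151 = 0b10001111111
  top 3 bits -> l1_idx = 4
  next 3 bits -> l2_idx = 3
  bottom 5 bits -> offset = 31

Answer: 4 3 31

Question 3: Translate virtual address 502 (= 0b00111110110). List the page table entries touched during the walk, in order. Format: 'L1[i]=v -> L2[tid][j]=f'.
vaddr = 502 = 0b00111110110
Split: l1_idx=1, l2_idx=7, offset=22

Answer: L1[1]=0 -> L2[0][7]=75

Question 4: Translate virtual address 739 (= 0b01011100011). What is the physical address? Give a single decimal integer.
vaddr = 739 = 0b01011100011
Split: l1_idx=2, l2_idx=7, offset=3
L1[2] = 1
L2[1][7] = 81
paddr = 81 * 32 + 3 = 2595

Answer: 2595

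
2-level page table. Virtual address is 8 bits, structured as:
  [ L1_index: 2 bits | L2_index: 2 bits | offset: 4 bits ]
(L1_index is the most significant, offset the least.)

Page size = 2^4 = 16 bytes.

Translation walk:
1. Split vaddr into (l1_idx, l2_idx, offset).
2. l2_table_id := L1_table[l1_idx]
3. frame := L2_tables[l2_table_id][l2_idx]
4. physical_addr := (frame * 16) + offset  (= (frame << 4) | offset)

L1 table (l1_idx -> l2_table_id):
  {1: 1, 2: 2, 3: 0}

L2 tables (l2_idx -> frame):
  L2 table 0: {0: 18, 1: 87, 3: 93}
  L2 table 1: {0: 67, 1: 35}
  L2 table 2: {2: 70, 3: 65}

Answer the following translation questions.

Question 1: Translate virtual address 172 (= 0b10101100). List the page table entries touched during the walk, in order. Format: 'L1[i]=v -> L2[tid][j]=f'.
Answer: L1[2]=2 -> L2[2][2]=70

Derivation:
vaddr = 172 = 0b10101100
Split: l1_idx=2, l2_idx=2, offset=12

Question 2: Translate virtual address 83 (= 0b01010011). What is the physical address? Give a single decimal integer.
Answer: 563

Derivation:
vaddr = 83 = 0b01010011
Split: l1_idx=1, l2_idx=1, offset=3
L1[1] = 1
L2[1][1] = 35
paddr = 35 * 16 + 3 = 563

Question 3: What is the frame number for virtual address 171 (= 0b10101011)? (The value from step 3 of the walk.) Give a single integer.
vaddr = 171: l1_idx=2, l2_idx=2
L1[2] = 2; L2[2][2] = 70

Answer: 70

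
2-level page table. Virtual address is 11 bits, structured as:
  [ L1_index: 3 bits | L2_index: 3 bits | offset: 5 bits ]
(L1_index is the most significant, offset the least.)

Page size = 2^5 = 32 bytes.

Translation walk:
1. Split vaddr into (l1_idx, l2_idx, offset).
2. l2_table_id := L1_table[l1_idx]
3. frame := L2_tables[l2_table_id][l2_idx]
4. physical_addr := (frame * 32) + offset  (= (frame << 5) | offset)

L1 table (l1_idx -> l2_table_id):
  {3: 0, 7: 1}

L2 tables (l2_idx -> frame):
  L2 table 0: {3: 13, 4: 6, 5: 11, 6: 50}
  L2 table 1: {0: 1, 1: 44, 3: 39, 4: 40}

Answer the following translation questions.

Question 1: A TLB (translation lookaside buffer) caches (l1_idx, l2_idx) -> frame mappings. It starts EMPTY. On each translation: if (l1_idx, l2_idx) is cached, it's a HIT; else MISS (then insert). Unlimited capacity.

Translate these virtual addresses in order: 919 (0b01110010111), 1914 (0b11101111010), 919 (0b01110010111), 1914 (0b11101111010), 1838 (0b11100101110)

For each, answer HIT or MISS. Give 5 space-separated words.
Answer: MISS MISS HIT HIT MISS

Derivation:
vaddr=919: (3,4) not in TLB -> MISS, insert
vaddr=1914: (7,3) not in TLB -> MISS, insert
vaddr=919: (3,4) in TLB -> HIT
vaddr=1914: (7,3) in TLB -> HIT
vaddr=1838: (7,1) not in TLB -> MISS, insert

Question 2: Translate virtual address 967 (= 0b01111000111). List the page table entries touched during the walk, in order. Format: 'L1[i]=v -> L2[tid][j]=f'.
vaddr = 967 = 0b01111000111
Split: l1_idx=3, l2_idx=6, offset=7

Answer: L1[3]=0 -> L2[0][6]=50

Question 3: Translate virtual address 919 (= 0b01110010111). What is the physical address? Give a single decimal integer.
vaddr = 919 = 0b01110010111
Split: l1_idx=3, l2_idx=4, offset=23
L1[3] = 0
L2[0][4] = 6
paddr = 6 * 32 + 23 = 215

Answer: 215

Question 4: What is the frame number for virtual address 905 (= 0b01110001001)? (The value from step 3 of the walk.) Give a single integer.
Answer: 6

Derivation:
vaddr = 905: l1_idx=3, l2_idx=4
L1[3] = 0; L2[0][4] = 6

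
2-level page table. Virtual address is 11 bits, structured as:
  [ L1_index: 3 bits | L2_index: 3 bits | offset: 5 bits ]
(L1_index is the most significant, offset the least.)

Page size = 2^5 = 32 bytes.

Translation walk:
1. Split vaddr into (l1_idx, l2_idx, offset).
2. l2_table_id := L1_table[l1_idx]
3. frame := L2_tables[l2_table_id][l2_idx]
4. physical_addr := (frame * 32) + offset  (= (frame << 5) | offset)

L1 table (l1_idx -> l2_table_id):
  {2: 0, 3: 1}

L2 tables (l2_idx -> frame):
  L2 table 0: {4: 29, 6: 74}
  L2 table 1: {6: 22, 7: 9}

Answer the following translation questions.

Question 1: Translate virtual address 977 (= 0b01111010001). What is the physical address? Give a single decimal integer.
Answer: 721

Derivation:
vaddr = 977 = 0b01111010001
Split: l1_idx=3, l2_idx=6, offset=17
L1[3] = 1
L2[1][6] = 22
paddr = 22 * 32 + 17 = 721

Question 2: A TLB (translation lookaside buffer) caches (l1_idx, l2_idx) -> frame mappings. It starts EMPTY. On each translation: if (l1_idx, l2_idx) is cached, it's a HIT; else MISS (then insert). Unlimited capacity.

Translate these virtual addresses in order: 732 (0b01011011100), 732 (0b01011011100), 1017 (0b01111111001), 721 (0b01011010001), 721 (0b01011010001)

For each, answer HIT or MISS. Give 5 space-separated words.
vaddr=732: (2,6) not in TLB -> MISS, insert
vaddr=732: (2,6) in TLB -> HIT
vaddr=1017: (3,7) not in TLB -> MISS, insert
vaddr=721: (2,6) in TLB -> HIT
vaddr=721: (2,6) in TLB -> HIT

Answer: MISS HIT MISS HIT HIT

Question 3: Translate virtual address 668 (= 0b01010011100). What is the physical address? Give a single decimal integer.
Answer: 956

Derivation:
vaddr = 668 = 0b01010011100
Split: l1_idx=2, l2_idx=4, offset=28
L1[2] = 0
L2[0][4] = 29
paddr = 29 * 32 + 28 = 956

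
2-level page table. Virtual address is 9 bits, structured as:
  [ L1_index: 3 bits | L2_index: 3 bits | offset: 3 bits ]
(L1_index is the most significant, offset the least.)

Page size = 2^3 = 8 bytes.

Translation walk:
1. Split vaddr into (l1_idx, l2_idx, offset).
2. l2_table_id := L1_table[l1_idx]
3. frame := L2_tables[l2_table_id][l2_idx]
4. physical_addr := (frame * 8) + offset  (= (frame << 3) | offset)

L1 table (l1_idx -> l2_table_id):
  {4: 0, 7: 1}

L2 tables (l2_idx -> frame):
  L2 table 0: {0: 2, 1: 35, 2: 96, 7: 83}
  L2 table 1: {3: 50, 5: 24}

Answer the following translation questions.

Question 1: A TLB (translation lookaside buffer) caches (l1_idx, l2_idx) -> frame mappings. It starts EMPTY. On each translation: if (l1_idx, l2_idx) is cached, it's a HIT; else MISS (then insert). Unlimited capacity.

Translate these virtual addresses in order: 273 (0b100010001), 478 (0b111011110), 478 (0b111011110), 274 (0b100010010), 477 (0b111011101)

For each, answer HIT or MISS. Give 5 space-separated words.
Answer: MISS MISS HIT HIT HIT

Derivation:
vaddr=273: (4,2) not in TLB -> MISS, insert
vaddr=478: (7,3) not in TLB -> MISS, insert
vaddr=478: (7,3) in TLB -> HIT
vaddr=274: (4,2) in TLB -> HIT
vaddr=477: (7,3) in TLB -> HIT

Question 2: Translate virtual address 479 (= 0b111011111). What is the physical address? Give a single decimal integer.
Answer: 407

Derivation:
vaddr = 479 = 0b111011111
Split: l1_idx=7, l2_idx=3, offset=7
L1[7] = 1
L2[1][3] = 50
paddr = 50 * 8 + 7 = 407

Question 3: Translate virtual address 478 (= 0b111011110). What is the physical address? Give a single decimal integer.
vaddr = 478 = 0b111011110
Split: l1_idx=7, l2_idx=3, offset=6
L1[7] = 1
L2[1][3] = 50
paddr = 50 * 8 + 6 = 406

Answer: 406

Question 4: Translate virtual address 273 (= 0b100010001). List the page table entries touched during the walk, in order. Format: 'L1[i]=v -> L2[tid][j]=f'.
Answer: L1[4]=0 -> L2[0][2]=96

Derivation:
vaddr = 273 = 0b100010001
Split: l1_idx=4, l2_idx=2, offset=1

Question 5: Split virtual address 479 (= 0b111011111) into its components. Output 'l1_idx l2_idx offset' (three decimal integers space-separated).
Answer: 7 3 7

Derivation:
vaddr = 479 = 0b111011111
  top 3 bits -> l1_idx = 7
  next 3 bits -> l2_idx = 3
  bottom 3 bits -> offset = 7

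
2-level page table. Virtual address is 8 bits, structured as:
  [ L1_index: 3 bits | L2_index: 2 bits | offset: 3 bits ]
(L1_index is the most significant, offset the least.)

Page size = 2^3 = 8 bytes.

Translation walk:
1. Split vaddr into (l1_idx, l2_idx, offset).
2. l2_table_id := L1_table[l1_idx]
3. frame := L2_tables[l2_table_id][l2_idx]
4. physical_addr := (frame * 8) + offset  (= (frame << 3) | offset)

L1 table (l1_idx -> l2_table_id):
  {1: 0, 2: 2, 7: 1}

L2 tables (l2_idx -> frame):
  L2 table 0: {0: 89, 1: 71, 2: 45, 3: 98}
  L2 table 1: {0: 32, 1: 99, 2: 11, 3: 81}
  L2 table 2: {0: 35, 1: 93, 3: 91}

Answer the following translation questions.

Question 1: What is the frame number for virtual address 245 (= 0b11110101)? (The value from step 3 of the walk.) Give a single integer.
vaddr = 245: l1_idx=7, l2_idx=2
L1[7] = 1; L2[1][2] = 11

Answer: 11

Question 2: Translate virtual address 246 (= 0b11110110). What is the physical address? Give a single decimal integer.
vaddr = 246 = 0b11110110
Split: l1_idx=7, l2_idx=2, offset=6
L1[7] = 1
L2[1][2] = 11
paddr = 11 * 8 + 6 = 94

Answer: 94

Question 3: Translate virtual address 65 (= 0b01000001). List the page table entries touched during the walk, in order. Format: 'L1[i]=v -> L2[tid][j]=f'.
Answer: L1[2]=2 -> L2[2][0]=35

Derivation:
vaddr = 65 = 0b01000001
Split: l1_idx=2, l2_idx=0, offset=1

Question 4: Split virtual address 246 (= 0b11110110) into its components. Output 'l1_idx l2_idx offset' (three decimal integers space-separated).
Answer: 7 2 6

Derivation:
vaddr = 246 = 0b11110110
  top 3 bits -> l1_idx = 7
  next 2 bits -> l2_idx = 2
  bottom 3 bits -> offset = 6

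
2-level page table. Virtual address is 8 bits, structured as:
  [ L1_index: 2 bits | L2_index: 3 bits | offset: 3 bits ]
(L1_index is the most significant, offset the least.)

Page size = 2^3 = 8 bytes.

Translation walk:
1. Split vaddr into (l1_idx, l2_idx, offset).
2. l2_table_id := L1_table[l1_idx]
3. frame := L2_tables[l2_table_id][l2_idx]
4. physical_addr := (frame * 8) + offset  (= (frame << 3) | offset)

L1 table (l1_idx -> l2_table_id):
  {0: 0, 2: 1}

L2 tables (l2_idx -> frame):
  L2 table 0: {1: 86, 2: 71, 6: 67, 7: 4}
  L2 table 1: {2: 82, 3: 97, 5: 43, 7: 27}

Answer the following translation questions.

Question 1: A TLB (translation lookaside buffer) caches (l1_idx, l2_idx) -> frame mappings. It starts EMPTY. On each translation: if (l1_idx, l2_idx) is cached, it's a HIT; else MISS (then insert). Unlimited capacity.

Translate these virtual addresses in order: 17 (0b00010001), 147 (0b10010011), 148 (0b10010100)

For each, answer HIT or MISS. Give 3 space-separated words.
Answer: MISS MISS HIT

Derivation:
vaddr=17: (0,2) not in TLB -> MISS, insert
vaddr=147: (2,2) not in TLB -> MISS, insert
vaddr=148: (2,2) in TLB -> HIT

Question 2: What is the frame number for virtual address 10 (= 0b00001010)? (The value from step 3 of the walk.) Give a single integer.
vaddr = 10: l1_idx=0, l2_idx=1
L1[0] = 0; L2[0][1] = 86

Answer: 86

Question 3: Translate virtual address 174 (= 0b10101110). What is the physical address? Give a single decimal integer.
Answer: 350

Derivation:
vaddr = 174 = 0b10101110
Split: l1_idx=2, l2_idx=5, offset=6
L1[2] = 1
L2[1][5] = 43
paddr = 43 * 8 + 6 = 350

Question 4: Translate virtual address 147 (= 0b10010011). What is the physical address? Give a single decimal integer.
Answer: 659

Derivation:
vaddr = 147 = 0b10010011
Split: l1_idx=2, l2_idx=2, offset=3
L1[2] = 1
L2[1][2] = 82
paddr = 82 * 8 + 3 = 659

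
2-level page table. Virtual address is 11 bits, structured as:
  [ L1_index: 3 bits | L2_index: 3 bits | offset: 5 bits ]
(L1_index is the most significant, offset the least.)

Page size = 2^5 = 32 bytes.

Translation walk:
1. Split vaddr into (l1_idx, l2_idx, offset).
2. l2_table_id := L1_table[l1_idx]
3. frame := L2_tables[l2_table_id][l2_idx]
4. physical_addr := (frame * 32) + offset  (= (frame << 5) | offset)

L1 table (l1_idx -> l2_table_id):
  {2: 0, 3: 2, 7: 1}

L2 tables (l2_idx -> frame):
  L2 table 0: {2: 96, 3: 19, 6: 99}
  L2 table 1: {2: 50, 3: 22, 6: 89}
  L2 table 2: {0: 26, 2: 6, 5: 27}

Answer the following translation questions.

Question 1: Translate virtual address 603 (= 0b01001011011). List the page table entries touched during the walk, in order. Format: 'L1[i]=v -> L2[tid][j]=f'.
vaddr = 603 = 0b01001011011
Split: l1_idx=2, l2_idx=2, offset=27

Answer: L1[2]=0 -> L2[0][2]=96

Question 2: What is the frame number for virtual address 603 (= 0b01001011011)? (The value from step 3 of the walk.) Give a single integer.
Answer: 96

Derivation:
vaddr = 603: l1_idx=2, l2_idx=2
L1[2] = 0; L2[0][2] = 96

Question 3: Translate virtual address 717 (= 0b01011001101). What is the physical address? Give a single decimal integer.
vaddr = 717 = 0b01011001101
Split: l1_idx=2, l2_idx=6, offset=13
L1[2] = 0
L2[0][6] = 99
paddr = 99 * 32 + 13 = 3181

Answer: 3181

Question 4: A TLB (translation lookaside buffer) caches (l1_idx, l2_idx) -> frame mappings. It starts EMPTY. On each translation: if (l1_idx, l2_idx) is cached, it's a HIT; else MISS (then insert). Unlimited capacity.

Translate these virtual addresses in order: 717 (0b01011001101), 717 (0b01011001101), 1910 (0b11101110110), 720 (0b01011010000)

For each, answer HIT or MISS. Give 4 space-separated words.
vaddr=717: (2,6) not in TLB -> MISS, insert
vaddr=717: (2,6) in TLB -> HIT
vaddr=1910: (7,3) not in TLB -> MISS, insert
vaddr=720: (2,6) in TLB -> HIT

Answer: MISS HIT MISS HIT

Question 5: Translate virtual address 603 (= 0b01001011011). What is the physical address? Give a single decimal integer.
Answer: 3099

Derivation:
vaddr = 603 = 0b01001011011
Split: l1_idx=2, l2_idx=2, offset=27
L1[2] = 0
L2[0][2] = 96
paddr = 96 * 32 + 27 = 3099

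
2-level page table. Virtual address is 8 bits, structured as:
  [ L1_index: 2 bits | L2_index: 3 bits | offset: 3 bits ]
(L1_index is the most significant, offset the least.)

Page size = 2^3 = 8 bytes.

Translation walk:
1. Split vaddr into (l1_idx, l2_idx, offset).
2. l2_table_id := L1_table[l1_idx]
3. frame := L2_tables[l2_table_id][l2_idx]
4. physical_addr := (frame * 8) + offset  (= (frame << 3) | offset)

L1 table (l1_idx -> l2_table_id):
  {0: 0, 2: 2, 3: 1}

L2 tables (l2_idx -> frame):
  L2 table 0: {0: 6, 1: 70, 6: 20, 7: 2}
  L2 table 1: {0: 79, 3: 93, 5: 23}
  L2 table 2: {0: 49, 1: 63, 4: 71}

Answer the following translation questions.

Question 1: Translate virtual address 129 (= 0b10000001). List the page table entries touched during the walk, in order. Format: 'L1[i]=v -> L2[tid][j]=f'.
Answer: L1[2]=2 -> L2[2][0]=49

Derivation:
vaddr = 129 = 0b10000001
Split: l1_idx=2, l2_idx=0, offset=1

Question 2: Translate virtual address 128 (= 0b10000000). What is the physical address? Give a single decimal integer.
Answer: 392

Derivation:
vaddr = 128 = 0b10000000
Split: l1_idx=2, l2_idx=0, offset=0
L1[2] = 2
L2[2][0] = 49
paddr = 49 * 8 + 0 = 392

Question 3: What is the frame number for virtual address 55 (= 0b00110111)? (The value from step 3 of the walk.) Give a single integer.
Answer: 20

Derivation:
vaddr = 55: l1_idx=0, l2_idx=6
L1[0] = 0; L2[0][6] = 20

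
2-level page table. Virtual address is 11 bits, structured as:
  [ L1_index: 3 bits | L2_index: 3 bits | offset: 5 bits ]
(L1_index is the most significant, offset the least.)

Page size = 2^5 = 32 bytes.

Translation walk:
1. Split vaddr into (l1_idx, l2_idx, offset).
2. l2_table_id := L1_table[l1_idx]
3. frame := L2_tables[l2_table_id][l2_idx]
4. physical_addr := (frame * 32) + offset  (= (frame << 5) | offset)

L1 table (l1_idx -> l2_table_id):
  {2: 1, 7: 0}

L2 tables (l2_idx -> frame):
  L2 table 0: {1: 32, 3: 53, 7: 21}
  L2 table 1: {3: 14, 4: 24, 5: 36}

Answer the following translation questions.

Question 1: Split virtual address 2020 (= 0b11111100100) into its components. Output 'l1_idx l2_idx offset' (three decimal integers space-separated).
Answer: 7 7 4

Derivation:
vaddr = 2020 = 0b11111100100
  top 3 bits -> l1_idx = 7
  next 3 bits -> l2_idx = 7
  bottom 5 bits -> offset = 4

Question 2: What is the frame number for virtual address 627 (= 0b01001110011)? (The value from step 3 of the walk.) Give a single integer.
vaddr = 627: l1_idx=2, l2_idx=3
L1[2] = 1; L2[1][3] = 14

Answer: 14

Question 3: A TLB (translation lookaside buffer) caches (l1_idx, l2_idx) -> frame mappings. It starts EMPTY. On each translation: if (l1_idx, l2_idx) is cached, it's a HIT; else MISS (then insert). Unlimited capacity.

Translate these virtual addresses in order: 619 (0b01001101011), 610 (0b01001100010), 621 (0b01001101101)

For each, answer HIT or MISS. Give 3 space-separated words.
Answer: MISS HIT HIT

Derivation:
vaddr=619: (2,3) not in TLB -> MISS, insert
vaddr=610: (2,3) in TLB -> HIT
vaddr=621: (2,3) in TLB -> HIT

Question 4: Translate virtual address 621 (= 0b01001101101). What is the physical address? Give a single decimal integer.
Answer: 461

Derivation:
vaddr = 621 = 0b01001101101
Split: l1_idx=2, l2_idx=3, offset=13
L1[2] = 1
L2[1][3] = 14
paddr = 14 * 32 + 13 = 461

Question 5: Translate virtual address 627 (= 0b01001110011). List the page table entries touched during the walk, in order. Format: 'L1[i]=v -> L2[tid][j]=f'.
vaddr = 627 = 0b01001110011
Split: l1_idx=2, l2_idx=3, offset=19

Answer: L1[2]=1 -> L2[1][3]=14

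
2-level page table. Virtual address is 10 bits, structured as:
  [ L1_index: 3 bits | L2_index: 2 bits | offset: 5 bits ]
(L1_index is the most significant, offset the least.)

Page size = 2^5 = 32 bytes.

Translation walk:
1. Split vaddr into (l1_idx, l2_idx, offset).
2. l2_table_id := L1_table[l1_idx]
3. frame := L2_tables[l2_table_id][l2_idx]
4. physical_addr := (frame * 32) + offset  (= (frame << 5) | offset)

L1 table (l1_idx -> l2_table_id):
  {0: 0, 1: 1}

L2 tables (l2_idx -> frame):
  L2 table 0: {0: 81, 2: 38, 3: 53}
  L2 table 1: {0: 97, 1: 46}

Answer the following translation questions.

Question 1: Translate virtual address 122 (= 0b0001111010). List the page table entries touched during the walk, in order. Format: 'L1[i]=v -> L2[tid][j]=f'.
vaddr = 122 = 0b0001111010
Split: l1_idx=0, l2_idx=3, offset=26

Answer: L1[0]=0 -> L2[0][3]=53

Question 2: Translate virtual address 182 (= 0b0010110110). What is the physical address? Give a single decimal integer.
Answer: 1494

Derivation:
vaddr = 182 = 0b0010110110
Split: l1_idx=1, l2_idx=1, offset=22
L1[1] = 1
L2[1][1] = 46
paddr = 46 * 32 + 22 = 1494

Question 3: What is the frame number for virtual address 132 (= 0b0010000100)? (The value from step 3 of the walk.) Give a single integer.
Answer: 97

Derivation:
vaddr = 132: l1_idx=1, l2_idx=0
L1[1] = 1; L2[1][0] = 97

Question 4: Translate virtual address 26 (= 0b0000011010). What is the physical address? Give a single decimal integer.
Answer: 2618

Derivation:
vaddr = 26 = 0b0000011010
Split: l1_idx=0, l2_idx=0, offset=26
L1[0] = 0
L2[0][0] = 81
paddr = 81 * 32 + 26 = 2618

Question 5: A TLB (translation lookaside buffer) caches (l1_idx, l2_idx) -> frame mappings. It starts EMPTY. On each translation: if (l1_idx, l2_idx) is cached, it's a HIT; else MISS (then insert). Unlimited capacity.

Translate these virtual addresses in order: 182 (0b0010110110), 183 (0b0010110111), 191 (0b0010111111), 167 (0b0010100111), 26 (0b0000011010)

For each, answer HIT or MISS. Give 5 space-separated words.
vaddr=182: (1,1) not in TLB -> MISS, insert
vaddr=183: (1,1) in TLB -> HIT
vaddr=191: (1,1) in TLB -> HIT
vaddr=167: (1,1) in TLB -> HIT
vaddr=26: (0,0) not in TLB -> MISS, insert

Answer: MISS HIT HIT HIT MISS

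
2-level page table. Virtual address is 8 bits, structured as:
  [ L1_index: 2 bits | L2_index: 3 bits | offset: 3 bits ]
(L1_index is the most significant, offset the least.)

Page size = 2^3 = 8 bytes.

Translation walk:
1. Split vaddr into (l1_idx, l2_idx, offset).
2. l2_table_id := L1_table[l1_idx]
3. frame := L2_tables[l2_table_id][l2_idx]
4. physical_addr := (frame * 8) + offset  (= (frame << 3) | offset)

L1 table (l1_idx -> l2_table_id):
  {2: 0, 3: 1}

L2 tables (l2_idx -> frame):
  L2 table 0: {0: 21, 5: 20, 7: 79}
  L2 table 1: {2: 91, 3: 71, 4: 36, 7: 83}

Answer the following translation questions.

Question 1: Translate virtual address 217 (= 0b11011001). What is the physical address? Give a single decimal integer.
vaddr = 217 = 0b11011001
Split: l1_idx=3, l2_idx=3, offset=1
L1[3] = 1
L2[1][3] = 71
paddr = 71 * 8 + 1 = 569

Answer: 569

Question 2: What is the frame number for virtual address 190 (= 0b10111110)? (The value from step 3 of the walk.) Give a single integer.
vaddr = 190: l1_idx=2, l2_idx=7
L1[2] = 0; L2[0][7] = 79

Answer: 79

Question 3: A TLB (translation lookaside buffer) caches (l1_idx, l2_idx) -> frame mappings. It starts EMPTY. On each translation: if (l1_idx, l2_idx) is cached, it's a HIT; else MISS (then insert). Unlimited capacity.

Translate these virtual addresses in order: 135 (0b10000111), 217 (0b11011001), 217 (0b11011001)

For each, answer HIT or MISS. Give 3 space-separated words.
vaddr=135: (2,0) not in TLB -> MISS, insert
vaddr=217: (3,3) not in TLB -> MISS, insert
vaddr=217: (3,3) in TLB -> HIT

Answer: MISS MISS HIT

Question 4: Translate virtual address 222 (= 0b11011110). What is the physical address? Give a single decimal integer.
vaddr = 222 = 0b11011110
Split: l1_idx=3, l2_idx=3, offset=6
L1[3] = 1
L2[1][3] = 71
paddr = 71 * 8 + 6 = 574

Answer: 574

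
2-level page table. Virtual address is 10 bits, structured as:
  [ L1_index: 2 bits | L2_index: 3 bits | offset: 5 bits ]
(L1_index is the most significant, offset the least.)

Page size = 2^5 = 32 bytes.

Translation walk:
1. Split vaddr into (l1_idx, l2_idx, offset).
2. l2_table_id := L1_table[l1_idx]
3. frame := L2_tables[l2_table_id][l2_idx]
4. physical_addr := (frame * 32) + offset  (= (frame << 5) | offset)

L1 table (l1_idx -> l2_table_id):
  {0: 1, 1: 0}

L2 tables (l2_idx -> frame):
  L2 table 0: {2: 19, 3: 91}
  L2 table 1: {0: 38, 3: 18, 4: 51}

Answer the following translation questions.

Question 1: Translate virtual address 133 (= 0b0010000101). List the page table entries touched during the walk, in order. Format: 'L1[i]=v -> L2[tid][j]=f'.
vaddr = 133 = 0b0010000101
Split: l1_idx=0, l2_idx=4, offset=5

Answer: L1[0]=1 -> L2[1][4]=51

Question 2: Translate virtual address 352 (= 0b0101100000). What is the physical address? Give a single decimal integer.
Answer: 2912

Derivation:
vaddr = 352 = 0b0101100000
Split: l1_idx=1, l2_idx=3, offset=0
L1[1] = 0
L2[0][3] = 91
paddr = 91 * 32 + 0 = 2912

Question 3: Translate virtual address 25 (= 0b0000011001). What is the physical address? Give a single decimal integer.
vaddr = 25 = 0b0000011001
Split: l1_idx=0, l2_idx=0, offset=25
L1[0] = 1
L2[1][0] = 38
paddr = 38 * 32 + 25 = 1241

Answer: 1241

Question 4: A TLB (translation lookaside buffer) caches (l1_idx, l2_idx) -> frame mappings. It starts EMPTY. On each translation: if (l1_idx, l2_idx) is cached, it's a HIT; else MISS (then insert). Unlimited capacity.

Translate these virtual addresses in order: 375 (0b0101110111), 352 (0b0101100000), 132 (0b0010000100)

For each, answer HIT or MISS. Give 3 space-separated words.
Answer: MISS HIT MISS

Derivation:
vaddr=375: (1,3) not in TLB -> MISS, insert
vaddr=352: (1,3) in TLB -> HIT
vaddr=132: (0,4) not in TLB -> MISS, insert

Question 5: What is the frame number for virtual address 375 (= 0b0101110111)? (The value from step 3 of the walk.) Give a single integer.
Answer: 91

Derivation:
vaddr = 375: l1_idx=1, l2_idx=3
L1[1] = 0; L2[0][3] = 91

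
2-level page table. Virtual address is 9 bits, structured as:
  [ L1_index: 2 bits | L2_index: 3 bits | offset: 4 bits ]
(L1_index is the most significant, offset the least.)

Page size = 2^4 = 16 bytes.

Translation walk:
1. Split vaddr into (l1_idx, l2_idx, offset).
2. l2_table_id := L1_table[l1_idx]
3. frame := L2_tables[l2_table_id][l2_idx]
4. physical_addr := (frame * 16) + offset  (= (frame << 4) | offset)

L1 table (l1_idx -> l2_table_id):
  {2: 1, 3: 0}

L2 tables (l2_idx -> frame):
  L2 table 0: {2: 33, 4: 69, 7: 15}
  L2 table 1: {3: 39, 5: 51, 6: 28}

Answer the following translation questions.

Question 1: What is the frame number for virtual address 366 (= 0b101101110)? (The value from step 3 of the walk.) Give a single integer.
Answer: 28

Derivation:
vaddr = 366: l1_idx=2, l2_idx=6
L1[2] = 1; L2[1][6] = 28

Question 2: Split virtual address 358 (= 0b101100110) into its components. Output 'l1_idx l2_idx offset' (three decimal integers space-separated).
vaddr = 358 = 0b101100110
  top 2 bits -> l1_idx = 2
  next 3 bits -> l2_idx = 6
  bottom 4 bits -> offset = 6

Answer: 2 6 6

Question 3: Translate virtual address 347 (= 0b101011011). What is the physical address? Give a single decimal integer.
vaddr = 347 = 0b101011011
Split: l1_idx=2, l2_idx=5, offset=11
L1[2] = 1
L2[1][5] = 51
paddr = 51 * 16 + 11 = 827

Answer: 827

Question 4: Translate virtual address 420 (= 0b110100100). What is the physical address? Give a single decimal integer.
vaddr = 420 = 0b110100100
Split: l1_idx=3, l2_idx=2, offset=4
L1[3] = 0
L2[0][2] = 33
paddr = 33 * 16 + 4 = 532

Answer: 532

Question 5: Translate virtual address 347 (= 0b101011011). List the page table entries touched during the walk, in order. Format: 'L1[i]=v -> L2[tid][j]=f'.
Answer: L1[2]=1 -> L2[1][5]=51

Derivation:
vaddr = 347 = 0b101011011
Split: l1_idx=2, l2_idx=5, offset=11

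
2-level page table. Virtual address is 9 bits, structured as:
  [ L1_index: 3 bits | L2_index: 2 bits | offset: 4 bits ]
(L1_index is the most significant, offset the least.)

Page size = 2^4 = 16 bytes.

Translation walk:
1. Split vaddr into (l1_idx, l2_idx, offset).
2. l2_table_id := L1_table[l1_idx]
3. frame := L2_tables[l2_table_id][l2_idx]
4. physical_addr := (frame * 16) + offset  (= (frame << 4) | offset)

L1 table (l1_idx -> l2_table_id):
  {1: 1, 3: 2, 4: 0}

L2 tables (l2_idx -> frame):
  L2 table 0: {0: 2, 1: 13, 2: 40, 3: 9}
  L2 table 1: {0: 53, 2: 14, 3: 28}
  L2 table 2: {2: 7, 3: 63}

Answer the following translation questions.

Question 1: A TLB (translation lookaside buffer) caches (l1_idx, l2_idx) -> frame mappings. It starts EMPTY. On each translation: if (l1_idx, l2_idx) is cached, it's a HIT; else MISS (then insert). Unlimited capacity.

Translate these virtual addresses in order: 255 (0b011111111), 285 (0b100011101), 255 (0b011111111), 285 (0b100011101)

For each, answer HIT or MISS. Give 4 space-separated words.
Answer: MISS MISS HIT HIT

Derivation:
vaddr=255: (3,3) not in TLB -> MISS, insert
vaddr=285: (4,1) not in TLB -> MISS, insert
vaddr=255: (3,3) in TLB -> HIT
vaddr=285: (4,1) in TLB -> HIT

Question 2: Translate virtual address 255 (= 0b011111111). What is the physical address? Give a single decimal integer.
vaddr = 255 = 0b011111111
Split: l1_idx=3, l2_idx=3, offset=15
L1[3] = 2
L2[2][3] = 63
paddr = 63 * 16 + 15 = 1023

Answer: 1023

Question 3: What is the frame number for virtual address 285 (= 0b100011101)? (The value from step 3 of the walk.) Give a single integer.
vaddr = 285: l1_idx=4, l2_idx=1
L1[4] = 0; L2[0][1] = 13

Answer: 13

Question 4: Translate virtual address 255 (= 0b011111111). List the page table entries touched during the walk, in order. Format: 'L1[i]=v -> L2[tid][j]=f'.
Answer: L1[3]=2 -> L2[2][3]=63

Derivation:
vaddr = 255 = 0b011111111
Split: l1_idx=3, l2_idx=3, offset=15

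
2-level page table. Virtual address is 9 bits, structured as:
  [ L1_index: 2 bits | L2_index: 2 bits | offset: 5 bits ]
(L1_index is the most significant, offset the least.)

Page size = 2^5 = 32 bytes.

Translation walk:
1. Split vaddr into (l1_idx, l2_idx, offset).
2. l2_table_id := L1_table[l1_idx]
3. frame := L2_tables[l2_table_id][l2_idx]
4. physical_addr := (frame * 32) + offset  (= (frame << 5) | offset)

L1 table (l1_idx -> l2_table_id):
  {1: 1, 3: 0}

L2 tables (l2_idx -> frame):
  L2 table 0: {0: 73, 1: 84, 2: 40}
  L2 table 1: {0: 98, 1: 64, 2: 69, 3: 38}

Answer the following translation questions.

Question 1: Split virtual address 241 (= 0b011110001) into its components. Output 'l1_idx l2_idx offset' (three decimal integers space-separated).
Answer: 1 3 17

Derivation:
vaddr = 241 = 0b011110001
  top 2 bits -> l1_idx = 1
  next 2 bits -> l2_idx = 3
  bottom 5 bits -> offset = 17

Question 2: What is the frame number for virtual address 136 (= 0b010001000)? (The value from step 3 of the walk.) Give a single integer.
Answer: 98

Derivation:
vaddr = 136: l1_idx=1, l2_idx=0
L1[1] = 1; L2[1][0] = 98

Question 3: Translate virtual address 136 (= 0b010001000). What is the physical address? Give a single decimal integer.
Answer: 3144

Derivation:
vaddr = 136 = 0b010001000
Split: l1_idx=1, l2_idx=0, offset=8
L1[1] = 1
L2[1][0] = 98
paddr = 98 * 32 + 8 = 3144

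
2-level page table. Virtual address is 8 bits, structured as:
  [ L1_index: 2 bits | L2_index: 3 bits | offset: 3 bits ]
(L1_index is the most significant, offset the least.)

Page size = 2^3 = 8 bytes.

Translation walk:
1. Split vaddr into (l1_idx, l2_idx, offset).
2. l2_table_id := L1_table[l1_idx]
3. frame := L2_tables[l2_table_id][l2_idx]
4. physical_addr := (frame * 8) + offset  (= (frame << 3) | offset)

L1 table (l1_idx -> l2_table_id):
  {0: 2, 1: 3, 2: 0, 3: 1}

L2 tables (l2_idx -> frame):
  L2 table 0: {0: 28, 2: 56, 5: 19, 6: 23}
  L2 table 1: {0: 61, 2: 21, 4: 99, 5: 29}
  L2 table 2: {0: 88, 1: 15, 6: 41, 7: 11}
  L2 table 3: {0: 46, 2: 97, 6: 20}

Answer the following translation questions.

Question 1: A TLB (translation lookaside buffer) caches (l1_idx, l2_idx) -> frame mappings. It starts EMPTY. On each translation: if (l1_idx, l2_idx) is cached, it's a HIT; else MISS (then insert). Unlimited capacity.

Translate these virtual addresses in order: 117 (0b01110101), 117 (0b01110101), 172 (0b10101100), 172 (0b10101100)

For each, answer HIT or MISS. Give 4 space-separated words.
Answer: MISS HIT MISS HIT

Derivation:
vaddr=117: (1,6) not in TLB -> MISS, insert
vaddr=117: (1,6) in TLB -> HIT
vaddr=172: (2,5) not in TLB -> MISS, insert
vaddr=172: (2,5) in TLB -> HIT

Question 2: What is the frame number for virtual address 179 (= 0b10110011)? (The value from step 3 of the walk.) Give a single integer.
Answer: 23

Derivation:
vaddr = 179: l1_idx=2, l2_idx=6
L1[2] = 0; L2[0][6] = 23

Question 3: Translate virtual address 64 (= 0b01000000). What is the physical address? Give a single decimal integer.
vaddr = 64 = 0b01000000
Split: l1_idx=1, l2_idx=0, offset=0
L1[1] = 3
L2[3][0] = 46
paddr = 46 * 8 + 0 = 368

Answer: 368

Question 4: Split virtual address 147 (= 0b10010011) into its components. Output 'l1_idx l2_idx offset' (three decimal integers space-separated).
Answer: 2 2 3

Derivation:
vaddr = 147 = 0b10010011
  top 2 bits -> l1_idx = 2
  next 3 bits -> l2_idx = 2
  bottom 3 bits -> offset = 3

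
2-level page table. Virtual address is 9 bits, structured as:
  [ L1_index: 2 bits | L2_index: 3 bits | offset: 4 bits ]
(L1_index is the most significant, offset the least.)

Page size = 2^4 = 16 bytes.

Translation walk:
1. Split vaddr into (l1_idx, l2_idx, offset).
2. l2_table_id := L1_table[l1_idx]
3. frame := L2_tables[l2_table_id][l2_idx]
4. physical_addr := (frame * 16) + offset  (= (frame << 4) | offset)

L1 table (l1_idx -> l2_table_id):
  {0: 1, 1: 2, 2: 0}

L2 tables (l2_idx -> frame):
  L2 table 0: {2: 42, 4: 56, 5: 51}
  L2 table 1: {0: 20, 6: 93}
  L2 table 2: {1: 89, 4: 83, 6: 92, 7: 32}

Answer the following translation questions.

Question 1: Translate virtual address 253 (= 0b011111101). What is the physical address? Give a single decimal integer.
vaddr = 253 = 0b011111101
Split: l1_idx=1, l2_idx=7, offset=13
L1[1] = 2
L2[2][7] = 32
paddr = 32 * 16 + 13 = 525

Answer: 525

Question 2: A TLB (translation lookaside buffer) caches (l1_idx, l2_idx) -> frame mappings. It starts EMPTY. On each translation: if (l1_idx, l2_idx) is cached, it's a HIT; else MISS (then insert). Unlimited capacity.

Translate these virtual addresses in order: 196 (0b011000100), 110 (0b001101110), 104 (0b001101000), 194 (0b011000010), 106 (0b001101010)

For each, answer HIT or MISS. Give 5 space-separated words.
Answer: MISS MISS HIT HIT HIT

Derivation:
vaddr=196: (1,4) not in TLB -> MISS, insert
vaddr=110: (0,6) not in TLB -> MISS, insert
vaddr=104: (0,6) in TLB -> HIT
vaddr=194: (1,4) in TLB -> HIT
vaddr=106: (0,6) in TLB -> HIT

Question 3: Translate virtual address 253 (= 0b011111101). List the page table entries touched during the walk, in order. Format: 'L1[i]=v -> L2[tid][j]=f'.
Answer: L1[1]=2 -> L2[2][7]=32

Derivation:
vaddr = 253 = 0b011111101
Split: l1_idx=1, l2_idx=7, offset=13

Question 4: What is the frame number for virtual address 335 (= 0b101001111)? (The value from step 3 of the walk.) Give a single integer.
vaddr = 335: l1_idx=2, l2_idx=4
L1[2] = 0; L2[0][4] = 56

Answer: 56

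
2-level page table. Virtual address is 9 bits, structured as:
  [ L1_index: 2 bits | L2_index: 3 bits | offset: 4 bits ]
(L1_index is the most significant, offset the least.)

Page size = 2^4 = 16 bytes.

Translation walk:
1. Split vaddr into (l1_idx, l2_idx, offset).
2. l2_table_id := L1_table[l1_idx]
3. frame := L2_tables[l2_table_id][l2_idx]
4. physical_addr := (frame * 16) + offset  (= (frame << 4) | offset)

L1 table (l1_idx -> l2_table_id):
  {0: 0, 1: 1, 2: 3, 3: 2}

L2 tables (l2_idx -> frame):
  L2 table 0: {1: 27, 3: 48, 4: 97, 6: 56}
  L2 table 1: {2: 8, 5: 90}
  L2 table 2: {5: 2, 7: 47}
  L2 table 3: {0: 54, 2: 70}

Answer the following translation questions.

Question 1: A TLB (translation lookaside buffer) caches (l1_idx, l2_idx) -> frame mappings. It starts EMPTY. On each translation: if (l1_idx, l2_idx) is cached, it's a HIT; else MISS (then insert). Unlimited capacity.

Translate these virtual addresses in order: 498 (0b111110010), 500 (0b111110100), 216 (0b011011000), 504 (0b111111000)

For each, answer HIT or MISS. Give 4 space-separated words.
vaddr=498: (3,7) not in TLB -> MISS, insert
vaddr=500: (3,7) in TLB -> HIT
vaddr=216: (1,5) not in TLB -> MISS, insert
vaddr=504: (3,7) in TLB -> HIT

Answer: MISS HIT MISS HIT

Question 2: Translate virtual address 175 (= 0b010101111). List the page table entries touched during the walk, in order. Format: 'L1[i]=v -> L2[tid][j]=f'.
Answer: L1[1]=1 -> L2[1][2]=8

Derivation:
vaddr = 175 = 0b010101111
Split: l1_idx=1, l2_idx=2, offset=15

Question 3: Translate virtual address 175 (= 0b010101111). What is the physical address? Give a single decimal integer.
Answer: 143

Derivation:
vaddr = 175 = 0b010101111
Split: l1_idx=1, l2_idx=2, offset=15
L1[1] = 1
L2[1][2] = 8
paddr = 8 * 16 + 15 = 143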